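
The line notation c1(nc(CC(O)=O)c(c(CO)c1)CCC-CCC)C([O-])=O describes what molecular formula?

C15H20NO5-

Heavy atoms from the SMILES: 15 C, 1 N, 5 O.
Implicit hydrogens by atom environment:
  7 × C: 2 H each → 14
  4 × C (aromatic): no H
  2 × C: no H
  2 × O: 1 H each → 2
  2 × O: no H
  1 × C: 3 H
  1 × C (aromatic): 1 H
  1 × N (aromatic): no H
  1 × O (charge -1): no H
  Total hydrogens = 20.
Net charge -1.
Molecular formula: C15H20NO5-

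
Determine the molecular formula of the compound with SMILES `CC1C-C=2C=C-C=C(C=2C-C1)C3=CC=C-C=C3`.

Heavy atoms from the SMILES: 17 C.
Implicit hydrogens by atom environment:
  8 × C (aromatic): 1 H each → 8
  4 × C (aromatic): no H
  3 × C: 2 H each → 6
  1 × C: 3 H
  1 × C: 1 H
  Total hydrogens = 18.
Molecular formula: C17H18

C17H18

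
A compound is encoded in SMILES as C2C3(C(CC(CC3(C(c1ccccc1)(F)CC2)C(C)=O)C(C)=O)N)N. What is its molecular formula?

C20H27FN2O2

Heavy atoms from the SMILES: 20 C, 1 F, 2 N, 2 O.
Implicit hydrogens by atom environment:
  5 × C: 2 H each → 10
  5 × C (aromatic): 1 H each → 5
  5 × C: no H
  2 × C: 3 H each → 6
  2 × C: 1 H each → 2
  2 × N: 2 H each → 4
  2 × O: no H
  1 × C (aromatic): no H
  1 × F: no H
  Total hydrogens = 27.
Molecular formula: C20H27FN2O2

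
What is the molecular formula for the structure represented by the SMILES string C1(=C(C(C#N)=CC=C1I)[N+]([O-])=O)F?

Heavy atoms from the SMILES: 7 C, 1 F, 1 I, 2 N, 2 O.
Implicit hydrogens by atom environment:
  4 × C (aromatic): no H
  2 × C (aromatic): 1 H each → 2
  1 × C: no H
  1 × F: no H
  1 × I: no H
  1 × N: no H
  1 × N (charge +1): no H
  1 × O: no H
  1 × O (charge -1): no H
  Total hydrogens = 2.
Molecular formula: C7H2FIN2O2

C7H2FIN2O2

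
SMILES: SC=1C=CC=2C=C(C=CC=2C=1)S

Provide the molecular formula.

C10H8S2

Heavy atoms from the SMILES: 10 C, 2 S.
Implicit hydrogens by atom environment:
  6 × C (aromatic): 1 H each → 6
  4 × C (aromatic): no H
  2 × S: 1 H each → 2
  Total hydrogens = 8.
Molecular formula: C10H8S2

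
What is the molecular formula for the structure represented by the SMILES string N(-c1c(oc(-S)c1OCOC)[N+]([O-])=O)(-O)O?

C6H8N2O7S

Heavy atoms from the SMILES: 6 C, 2 N, 7 O, 1 S.
Implicit hydrogens by atom environment:
  4 × C (aromatic): no H
  3 × O: no H
  2 × O: 1 H each → 2
  1 × C: 3 H
  1 × C: 2 H
  1 × N (charge +1): no H
  1 × N: no H
  1 × O (aromatic): no H
  1 × O (charge -1): no H
  1 × S: 1 H
  Total hydrogens = 8.
Molecular formula: C6H8N2O7S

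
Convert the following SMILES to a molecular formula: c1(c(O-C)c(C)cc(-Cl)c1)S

Heavy atoms from the SMILES: 8 C, 1 Cl, 1 O, 1 S.
Implicit hydrogens by atom environment:
  4 × C (aromatic): no H
  2 × C: 3 H each → 6
  2 × C (aromatic): 1 H each → 2
  1 × Cl: no H
  1 × O: no H
  1 × S: 1 H
  Total hydrogens = 9.
Molecular formula: C8H9ClOS

C8H9ClOS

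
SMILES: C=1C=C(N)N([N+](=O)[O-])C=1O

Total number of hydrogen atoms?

Hydrogens are implicit in SMILES; fill each atom to its normal valence:
  2 × C (aromatic): 1 H each → 2
  2 × C (aromatic): no H
  1 × N: 2 H
  1 × N (aromatic): no H
  1 × N (charge +1): no H
  1 × O: 1 H
  1 × O: no H
  1 × O (charge -1): no H
  Total hydrogens = 5.

5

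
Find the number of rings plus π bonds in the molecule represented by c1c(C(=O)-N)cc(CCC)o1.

4

Molecular formula from the SMILES: C8H11NO2.
DoU = (2C + 2 + N − H − X)/2 = (2·8 + 2 + 1 − 11 − 0)/2 = 8/2 = 4.
(Structurally: 1 ring(s) + 3 π bond(s) = 4.)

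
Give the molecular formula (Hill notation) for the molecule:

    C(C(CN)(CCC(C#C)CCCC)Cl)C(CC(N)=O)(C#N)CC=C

C19H30ClN3O

Heavy atoms from the SMILES: 19 C, 1 Cl, 3 N, 1 O.
Implicit hydrogens by atom environment:
  10 × C: 2 H each → 20
  5 × C: no H
  3 × C: 1 H each → 3
  2 × N: 2 H each → 4
  1 × C: 3 H
  1 × Cl: no H
  1 × N: no H
  1 × O: no H
  Total hydrogens = 30.
Molecular formula: C19H30ClN3O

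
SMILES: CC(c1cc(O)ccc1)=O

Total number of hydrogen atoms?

Hydrogens are implicit in SMILES; fill each atom to its normal valence:
  4 × C (aromatic): 1 H each → 4
  2 × C (aromatic): no H
  1 × C: 3 H
  1 × C: no H
  1 × O: 1 H
  1 × O: no H
  Total hydrogens = 8.

8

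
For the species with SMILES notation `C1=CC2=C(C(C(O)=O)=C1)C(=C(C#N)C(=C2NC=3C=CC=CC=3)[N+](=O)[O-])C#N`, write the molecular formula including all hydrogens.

Heavy atoms from the SMILES: 19 C, 4 N, 4 O.
Implicit hydrogens by atom environment:
  8 × C (aromatic): 1 H each → 8
  8 × C (aromatic): no H
  3 × C: no H
  2 × N: no H
  2 × O: no H
  1 × N: 1 H
  1 × N (charge +1): no H
  1 × O: 1 H
  1 × O (charge -1): no H
  Total hydrogens = 10.
Molecular formula: C19H10N4O4

C19H10N4O4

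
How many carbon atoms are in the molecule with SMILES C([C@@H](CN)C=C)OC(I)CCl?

7

The symbol for carbon appears 7 times in the SMILES. (Cl is a single chlorine, not C + l.)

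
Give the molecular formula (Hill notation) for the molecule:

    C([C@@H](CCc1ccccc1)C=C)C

Heavy atoms from the SMILES: 13 C.
Implicit hydrogens by atom environment:
  5 × C (aromatic): 1 H each → 5
  4 × C: 2 H each → 8
  2 × C: 1 H each → 2
  1 × C: 3 H
  1 × C (aromatic): no H
  Total hydrogens = 18.
Molecular formula: C13H18

C13H18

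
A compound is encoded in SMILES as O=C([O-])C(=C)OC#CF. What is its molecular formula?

C5H2FO3-

Heavy atoms from the SMILES: 5 C, 1 F, 3 O.
Implicit hydrogens by atom environment:
  4 × C: no H
  2 × O: no H
  1 × C: 2 H
  1 × F: no H
  1 × O (charge -1): no H
  Total hydrogens = 2.
Net charge -1.
Molecular formula: C5H2FO3-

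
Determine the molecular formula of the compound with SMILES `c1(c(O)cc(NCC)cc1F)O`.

Heavy atoms from the SMILES: 8 C, 1 F, 1 N, 2 O.
Implicit hydrogens by atom environment:
  4 × C (aromatic): no H
  2 × C (aromatic): 1 H each → 2
  2 × O: 1 H each → 2
  1 × C: 3 H
  1 × C: 2 H
  1 × F: no H
  1 × N: 1 H
  Total hydrogens = 10.
Molecular formula: C8H10FNO2

C8H10FNO2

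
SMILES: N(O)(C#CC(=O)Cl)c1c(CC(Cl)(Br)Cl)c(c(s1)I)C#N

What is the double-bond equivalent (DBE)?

8

Molecular formula from the SMILES: C10H3BrCl3IN2O2S.
DoU = (2C + 2 + N − H − X)/2 = (2·10 + 2 + 2 − 3 − 5)/2 = 16/2 = 8.
(Structurally: 1 ring(s) + 7 π bond(s) = 8.)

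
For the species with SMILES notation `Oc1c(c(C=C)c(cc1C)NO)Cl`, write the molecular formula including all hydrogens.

C9H10ClNO2

Heavy atoms from the SMILES: 9 C, 1 Cl, 1 N, 2 O.
Implicit hydrogens by atom environment:
  5 × C (aromatic): no H
  2 × O: 1 H each → 2
  1 × C: 3 H
  1 × C: 2 H
  1 × C (aromatic): 1 H
  1 × C: 1 H
  1 × Cl: no H
  1 × N: 1 H
  Total hydrogens = 10.
Molecular formula: C9H10ClNO2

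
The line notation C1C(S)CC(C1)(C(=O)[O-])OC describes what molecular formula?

C7H11O3S-

Heavy atoms from the SMILES: 7 C, 3 O, 1 S.
Implicit hydrogens by atom environment:
  3 × C: 2 H each → 6
  2 × C: no H
  2 × O: no H
  1 × C: 3 H
  1 × C: 1 H
  1 × O (charge -1): no H
  1 × S: 1 H
  Total hydrogens = 11.
Net charge -1.
Molecular formula: C7H11O3S-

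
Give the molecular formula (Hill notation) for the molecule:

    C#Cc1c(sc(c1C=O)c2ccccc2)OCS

C14H10O2S2

Heavy atoms from the SMILES: 14 C, 2 O, 2 S.
Implicit hydrogens by atom environment:
  5 × C (aromatic): 1 H each → 5
  5 × C (aromatic): no H
  2 × C: 1 H each → 2
  2 × O: no H
  1 × C: 2 H
  1 × C: no H
  1 × S: 1 H
  1 × S (aromatic): no H
  Total hydrogens = 10.
Molecular formula: C14H10O2S2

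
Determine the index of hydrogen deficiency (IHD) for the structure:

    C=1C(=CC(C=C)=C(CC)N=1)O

Molecular formula from the SMILES: C9H11NO.
DoU = (2C + 2 + N − H − X)/2 = (2·9 + 2 + 1 − 11 − 0)/2 = 10/2 = 5.
(Structurally: 1 ring(s) + 4 π bond(s) = 5.)

5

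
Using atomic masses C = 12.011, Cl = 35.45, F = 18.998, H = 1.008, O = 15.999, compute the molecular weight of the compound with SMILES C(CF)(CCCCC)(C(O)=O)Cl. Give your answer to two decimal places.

196.65

Molecular formula: C8H14ClFO2.
M = 8×12.011 + 1×35.45 + 1×18.998 + 14×1.008 + 2×15.999 = 196.65 g/mol.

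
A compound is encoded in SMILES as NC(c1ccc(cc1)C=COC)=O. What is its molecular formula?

Heavy atoms from the SMILES: 10 C, 1 N, 2 O.
Implicit hydrogens by atom environment:
  4 × C (aromatic): 1 H each → 4
  2 × C: 1 H each → 2
  2 × C (aromatic): no H
  2 × O: no H
  1 × C: 3 H
  1 × C: no H
  1 × N: 2 H
  Total hydrogens = 11.
Molecular formula: C10H11NO2

C10H11NO2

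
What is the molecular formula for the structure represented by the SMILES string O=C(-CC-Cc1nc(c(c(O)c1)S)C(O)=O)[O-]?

Heavy atoms from the SMILES: 10 C, 1 N, 5 O, 1 S.
Implicit hydrogens by atom environment:
  4 × C (aromatic): no H
  3 × C: 2 H each → 6
  2 × C: no H
  2 × O: 1 H each → 2
  2 × O: no H
  1 × C (aromatic): 1 H
  1 × N (aromatic): no H
  1 × O (charge -1): no H
  1 × S: 1 H
  Total hydrogens = 10.
Net charge -1.
Molecular formula: C10H10NO5S-

C10H10NO5S-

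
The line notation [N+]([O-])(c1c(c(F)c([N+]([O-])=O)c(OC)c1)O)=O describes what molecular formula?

Heavy atoms from the SMILES: 7 C, 1 F, 2 N, 6 O.
Implicit hydrogens by atom environment:
  5 × C (aromatic): no H
  3 × O: no H
  2 × N (charge +1): no H
  2 × O (charge -1): no H
  1 × C: 3 H
  1 × C (aromatic): 1 H
  1 × F: no H
  1 × O: 1 H
  Total hydrogens = 5.
Molecular formula: C7H5FN2O6

C7H5FN2O6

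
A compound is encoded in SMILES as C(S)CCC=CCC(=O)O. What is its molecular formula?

Heavy atoms from the SMILES: 7 C, 2 O, 1 S.
Implicit hydrogens by atom environment:
  4 × C: 2 H each → 8
  2 × C: 1 H each → 2
  1 × C: no H
  1 × O: 1 H
  1 × O: no H
  1 × S: 1 H
  Total hydrogens = 12.
Molecular formula: C7H12O2S

C7H12O2S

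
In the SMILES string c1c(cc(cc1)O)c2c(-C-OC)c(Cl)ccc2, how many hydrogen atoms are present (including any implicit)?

Hydrogens are implicit in SMILES; fill each atom to its normal valence:
  7 × C (aromatic): 1 H each → 7
  5 × C (aromatic): no H
  1 × C: 3 H
  1 × C: 2 H
  1 × Cl: no H
  1 × O: 1 H
  1 × O: no H
  Total hydrogens = 13.

13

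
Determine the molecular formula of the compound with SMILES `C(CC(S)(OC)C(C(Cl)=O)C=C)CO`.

C9H15ClO3S

Heavy atoms from the SMILES: 9 C, 1 Cl, 3 O, 1 S.
Implicit hydrogens by atom environment:
  4 × C: 2 H each → 8
  2 × C: 1 H each → 2
  2 × C: no H
  2 × O: no H
  1 × C: 3 H
  1 × Cl: no H
  1 × O: 1 H
  1 × S: 1 H
  Total hydrogens = 15.
Molecular formula: C9H15ClO3S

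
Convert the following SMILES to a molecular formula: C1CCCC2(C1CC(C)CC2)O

Heavy atoms from the SMILES: 11 C, 1 O.
Implicit hydrogens by atom environment:
  7 × C: 2 H each → 14
  2 × C: 1 H each → 2
  1 × C: 3 H
  1 × C: no H
  1 × O: 1 H
  Total hydrogens = 20.
Molecular formula: C11H20O

C11H20O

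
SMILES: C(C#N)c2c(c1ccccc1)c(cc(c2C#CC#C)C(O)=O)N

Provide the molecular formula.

Heavy atoms from the SMILES: 19 C, 2 N, 2 O.
Implicit hydrogens by atom environment:
  6 × C (aromatic): 1 H each → 6
  6 × C (aromatic): no H
  5 × C: no H
  1 × C: 2 H
  1 × C: 1 H
  1 × N: 2 H
  1 × N: no H
  1 × O: 1 H
  1 × O: no H
  Total hydrogens = 12.
Molecular formula: C19H12N2O2

C19H12N2O2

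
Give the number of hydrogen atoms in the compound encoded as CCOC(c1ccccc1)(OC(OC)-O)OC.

Hydrogens are implicit in SMILES; fill each atom to its normal valence:
  5 × C (aromatic): 1 H each → 5
  4 × O: no H
  3 × C: 3 H each → 9
  1 × C: 2 H
  1 × C: 1 H
  1 × C: no H
  1 × C (aromatic): no H
  1 × O: 1 H
  Total hydrogens = 18.

18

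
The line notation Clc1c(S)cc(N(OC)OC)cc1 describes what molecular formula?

C8H10ClNO2S

Heavy atoms from the SMILES: 8 C, 1 Cl, 1 N, 2 O, 1 S.
Implicit hydrogens by atom environment:
  3 × C (aromatic): 1 H each → 3
  3 × C (aromatic): no H
  2 × C: 3 H each → 6
  2 × O: no H
  1 × Cl: no H
  1 × N: no H
  1 × S: 1 H
  Total hydrogens = 10.
Molecular formula: C8H10ClNO2S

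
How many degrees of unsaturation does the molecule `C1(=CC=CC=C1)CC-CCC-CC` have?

4

Molecular formula from the SMILES: C13H20.
DoU = (2C + 2 + N − H − X)/2 = (2·13 + 2 + 0 − 20 − 0)/2 = 8/2 = 4.
(Structurally: 1 ring(s) + 3 π bond(s) = 4.)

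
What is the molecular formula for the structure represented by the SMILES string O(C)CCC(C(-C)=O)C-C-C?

Heavy atoms from the SMILES: 9 C, 2 O.
Implicit hydrogens by atom environment:
  4 × C: 2 H each → 8
  3 × C: 3 H each → 9
  2 × O: no H
  1 × C: 1 H
  1 × C: no H
  Total hydrogens = 18.
Molecular formula: C9H18O2

C9H18O2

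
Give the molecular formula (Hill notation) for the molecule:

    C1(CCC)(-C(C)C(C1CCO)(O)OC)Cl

Heavy atoms from the SMILES: 11 C, 1 Cl, 3 O.
Implicit hydrogens by atom environment:
  4 × C: 2 H each → 8
  3 × C: 3 H each → 9
  2 × C: 1 H each → 2
  2 × C: no H
  2 × O: 1 H each → 2
  1 × Cl: no H
  1 × O: no H
  Total hydrogens = 21.
Molecular formula: C11H21ClO3

C11H21ClO3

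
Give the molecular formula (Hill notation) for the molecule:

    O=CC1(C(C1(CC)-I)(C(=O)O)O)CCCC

Heavy atoms from the SMILES: 11 C, 1 I, 4 O.
Implicit hydrogens by atom environment:
  4 × C: 2 H each → 8
  4 × C: no H
  2 × C: 3 H each → 6
  2 × O: 1 H each → 2
  2 × O: no H
  1 × C: 1 H
  1 × I: no H
  Total hydrogens = 17.
Molecular formula: C11H17IO4

C11H17IO4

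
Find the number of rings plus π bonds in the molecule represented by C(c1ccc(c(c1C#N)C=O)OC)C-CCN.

7

Molecular formula from the SMILES: C13H16N2O2.
DoU = (2C + 2 + N − H − X)/2 = (2·13 + 2 + 2 − 16 − 0)/2 = 14/2 = 7.
(Structurally: 1 ring(s) + 6 π bond(s) = 7.)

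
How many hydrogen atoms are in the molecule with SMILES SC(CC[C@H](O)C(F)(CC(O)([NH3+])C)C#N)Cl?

Hydrogens are implicit in SMILES; fill each atom to its normal valence:
  3 × C: 2 H each → 6
  3 × C: no H
  2 × C: 1 H each → 2
  2 × O: 1 H each → 2
  1 × C: 3 H
  1 × Cl: no H
  1 × F: no H
  1 × N (charge +1): 3 H
  1 × N: no H
  1 × S: 1 H
  Total hydrogens = 17.

17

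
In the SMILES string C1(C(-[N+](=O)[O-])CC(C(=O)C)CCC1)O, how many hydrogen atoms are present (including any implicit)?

Hydrogens are implicit in SMILES; fill each atom to its normal valence:
  4 × C: 2 H each → 8
  3 × C: 1 H each → 3
  2 × O: no H
  1 × C: 3 H
  1 × C: no H
  1 × N (charge +1): no H
  1 × O: 1 H
  1 × O (charge -1): no H
  Total hydrogens = 15.

15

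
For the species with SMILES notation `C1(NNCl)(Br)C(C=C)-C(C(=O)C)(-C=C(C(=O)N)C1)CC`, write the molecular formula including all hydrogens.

Heavy atoms from the SMILES: 1 Br, 13 C, 1 Cl, 3 N, 2 O.
Implicit hydrogens by atom environment:
  5 × C: no H
  3 × C: 2 H each → 6
  3 × C: 1 H each → 3
  2 × C: 3 H each → 6
  2 × N: 1 H each → 2
  2 × O: no H
  1 × Br: no H
  1 × Cl: no H
  1 × N: 2 H
  Total hydrogens = 19.
Molecular formula: C13H19BrClN3O2

C13H19BrClN3O2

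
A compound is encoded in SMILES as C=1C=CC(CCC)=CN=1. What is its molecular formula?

C8H11N

Heavy atoms from the SMILES: 8 C, 1 N.
Implicit hydrogens by atom environment:
  4 × C (aromatic): 1 H each → 4
  2 × C: 2 H each → 4
  1 × C: 3 H
  1 × C (aromatic): no H
  1 × N (aromatic): no H
  Total hydrogens = 11.
Molecular formula: C8H11N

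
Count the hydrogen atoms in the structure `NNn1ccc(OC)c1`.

9

Hydrogens are implicit in SMILES; fill each atom to its normal valence:
  3 × C (aromatic): 1 H each → 3
  1 × C: 3 H
  1 × C (aromatic): no H
  1 × N: 2 H
  1 × N: 1 H
  1 × N (aromatic): no H
  1 × O: no H
  Total hydrogens = 9.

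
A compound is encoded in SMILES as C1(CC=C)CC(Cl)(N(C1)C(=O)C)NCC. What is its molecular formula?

C11H19ClN2O

Heavy atoms from the SMILES: 11 C, 1 Cl, 2 N, 1 O.
Implicit hydrogens by atom environment:
  5 × C: 2 H each → 10
  2 × C: 3 H each → 6
  2 × C: 1 H each → 2
  2 × C: no H
  1 × Cl: no H
  1 × N: 1 H
  1 × N: no H
  1 × O: no H
  Total hydrogens = 19.
Molecular formula: C11H19ClN2O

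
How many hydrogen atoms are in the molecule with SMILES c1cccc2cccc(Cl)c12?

7

Hydrogens are implicit in SMILES; fill each atom to its normal valence:
  7 × C (aromatic): 1 H each → 7
  3 × C (aromatic): no H
  1 × Cl: no H
  Total hydrogens = 7.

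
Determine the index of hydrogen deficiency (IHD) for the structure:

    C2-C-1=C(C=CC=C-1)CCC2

5

Molecular formula from the SMILES: C10H12.
DoU = (2C + 2 + N − H − X)/2 = (2·10 + 2 + 0 − 12 − 0)/2 = 10/2 = 5.
(Structurally: 2 ring(s) + 3 π bond(s) = 5.)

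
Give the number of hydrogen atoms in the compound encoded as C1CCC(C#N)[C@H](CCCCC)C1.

21

Hydrogens are implicit in SMILES; fill each atom to its normal valence:
  8 × C: 2 H each → 16
  2 × C: 1 H each → 2
  1 × C: 3 H
  1 × C: no H
  1 × N: no H
  Total hydrogens = 21.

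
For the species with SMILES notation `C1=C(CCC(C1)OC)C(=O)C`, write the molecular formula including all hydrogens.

Heavy atoms from the SMILES: 9 C, 2 O.
Implicit hydrogens by atom environment:
  3 × C: 2 H each → 6
  2 × C: 3 H each → 6
  2 × C: 1 H each → 2
  2 × C: no H
  2 × O: no H
  Total hydrogens = 14.
Molecular formula: C9H14O2

C9H14O2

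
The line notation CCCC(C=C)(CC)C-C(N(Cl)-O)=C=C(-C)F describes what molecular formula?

C13H21ClFNO

Heavy atoms from the SMILES: 13 C, 1 Cl, 1 F, 1 N, 1 O.
Implicit hydrogens by atom environment:
  5 × C: 2 H each → 10
  4 × C: no H
  3 × C: 3 H each → 9
  1 × C: 1 H
  1 × Cl: no H
  1 × F: no H
  1 × N: no H
  1 × O: 1 H
  Total hydrogens = 21.
Molecular formula: C13H21ClFNO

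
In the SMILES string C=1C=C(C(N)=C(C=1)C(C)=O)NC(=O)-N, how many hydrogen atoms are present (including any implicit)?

11

Hydrogens are implicit in SMILES; fill each atom to its normal valence:
  3 × C (aromatic): 1 H each → 3
  3 × C (aromatic): no H
  2 × C: no H
  2 × N: 2 H each → 4
  2 × O: no H
  1 × C: 3 H
  1 × N: 1 H
  Total hydrogens = 11.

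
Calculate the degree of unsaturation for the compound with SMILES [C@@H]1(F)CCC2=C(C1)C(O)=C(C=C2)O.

5

Molecular formula from the SMILES: C10H11FO2.
DoU = (2C + 2 + N − H − X)/2 = (2·10 + 2 + 0 − 11 − 1)/2 = 10/2 = 5.
(Structurally: 2 ring(s) + 3 π bond(s) = 5.)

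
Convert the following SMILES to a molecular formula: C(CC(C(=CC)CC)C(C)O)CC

C12H24O

Heavy atoms from the SMILES: 12 C, 1 O.
Implicit hydrogens by atom environment:
  4 × C: 3 H each → 12
  4 × C: 2 H each → 8
  3 × C: 1 H each → 3
  1 × C: no H
  1 × O: 1 H
  Total hydrogens = 24.
Molecular formula: C12H24O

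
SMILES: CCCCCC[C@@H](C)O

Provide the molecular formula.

C8H18O

Heavy atoms from the SMILES: 8 C, 1 O.
Implicit hydrogens by atom environment:
  5 × C: 2 H each → 10
  2 × C: 3 H each → 6
  1 × C: 1 H
  1 × O: 1 H
  Total hydrogens = 18.
Molecular formula: C8H18O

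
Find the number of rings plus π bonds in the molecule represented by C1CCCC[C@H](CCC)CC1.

1

Molecular formula from the SMILES: C11H22.
DoU = (2C + 2 + N − H − X)/2 = (2·11 + 2 + 0 − 22 − 0)/2 = 2/2 = 1.
(Structurally: 1 ring(s) + 0 π bond(s) = 1.)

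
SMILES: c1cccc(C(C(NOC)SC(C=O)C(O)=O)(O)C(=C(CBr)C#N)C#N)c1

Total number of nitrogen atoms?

The symbol for nitrogen appears 3 times in the SMILES.

3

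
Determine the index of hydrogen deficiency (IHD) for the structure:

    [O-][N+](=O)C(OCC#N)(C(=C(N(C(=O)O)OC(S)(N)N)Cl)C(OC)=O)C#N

8

Molecular formula from the SMILES: C10H11ClN6O8S.
DoU = (2C + 2 + N − H − X)/2 = (2·10 + 2 + 6 − 11 − 1)/2 = 16/2 = 8.
(Structurally: 0 ring(s) + 8 π bond(s) = 8.)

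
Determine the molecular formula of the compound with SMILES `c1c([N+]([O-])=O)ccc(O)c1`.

Heavy atoms from the SMILES: 6 C, 1 N, 3 O.
Implicit hydrogens by atom environment:
  4 × C (aromatic): 1 H each → 4
  2 × C (aromatic): no H
  1 × N (charge +1): no H
  1 × O: 1 H
  1 × O: no H
  1 × O (charge -1): no H
  Total hydrogens = 5.
Molecular formula: C6H5NO3

C6H5NO3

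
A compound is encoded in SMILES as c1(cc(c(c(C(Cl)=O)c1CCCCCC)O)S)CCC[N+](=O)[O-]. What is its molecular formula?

Heavy atoms from the SMILES: 16 C, 1 Cl, 1 N, 4 O, 1 S.
Implicit hydrogens by atom environment:
  8 × C: 2 H each → 16
  5 × C (aromatic): no H
  2 × O: no H
  1 × C: 3 H
  1 × C (aromatic): 1 H
  1 × C: no H
  1 × Cl: no H
  1 × N (charge +1): no H
  1 × O: 1 H
  1 × O (charge -1): no H
  1 × S: 1 H
  Total hydrogens = 22.
Molecular formula: C16H22ClNO4S

C16H22ClNO4S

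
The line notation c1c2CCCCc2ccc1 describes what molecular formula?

Heavy atoms from the SMILES: 10 C.
Implicit hydrogens by atom environment:
  4 × C: 2 H each → 8
  4 × C (aromatic): 1 H each → 4
  2 × C (aromatic): no H
  Total hydrogens = 12.
Molecular formula: C10H12

C10H12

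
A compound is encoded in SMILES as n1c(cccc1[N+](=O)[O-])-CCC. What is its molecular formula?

Heavy atoms from the SMILES: 8 C, 2 N, 2 O.
Implicit hydrogens by atom environment:
  3 × C (aromatic): 1 H each → 3
  2 × C: 2 H each → 4
  2 × C (aromatic): no H
  1 × C: 3 H
  1 × N (aromatic): no H
  1 × N (charge +1): no H
  1 × O: no H
  1 × O (charge -1): no H
  Total hydrogens = 10.
Molecular formula: C8H10N2O2

C8H10N2O2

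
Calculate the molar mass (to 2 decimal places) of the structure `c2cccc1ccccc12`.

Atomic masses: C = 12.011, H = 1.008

128.17

Molecular formula: C10H8.
M = 10×12.011 + 8×1.008 = 128.17 g/mol.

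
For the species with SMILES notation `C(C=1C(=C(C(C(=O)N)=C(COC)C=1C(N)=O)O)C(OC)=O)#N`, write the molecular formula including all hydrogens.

Heavy atoms from the SMILES: 13 C, 3 N, 6 O.
Implicit hydrogens by atom environment:
  6 × C (aromatic): no H
  5 × O: no H
  4 × C: no H
  2 × C: 3 H each → 6
  2 × N: 2 H each → 4
  1 × C: 2 H
  1 × N: no H
  1 × O: 1 H
  Total hydrogens = 13.
Molecular formula: C13H13N3O6

C13H13N3O6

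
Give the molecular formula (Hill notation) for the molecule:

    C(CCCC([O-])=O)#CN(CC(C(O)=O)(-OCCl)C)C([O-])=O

Heavy atoms from the SMILES: 12 C, 1 Cl, 1 N, 7 O.
Implicit hydrogens by atom environment:
  6 × C: no H
  5 × C: 2 H each → 10
  4 × O: no H
  2 × O (charge -1): no H
  1 × C: 3 H
  1 × Cl: no H
  1 × N: no H
  1 × O: 1 H
  Total hydrogens = 14.
Net charge -2.
Molecular formula: [C12H14ClNO7]2-

[C12H14ClNO7]2-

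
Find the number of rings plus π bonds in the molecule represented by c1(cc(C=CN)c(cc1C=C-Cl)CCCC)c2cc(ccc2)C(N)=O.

Molecular formula from the SMILES: C21H23ClN2O.
DoU = (2C + 2 + N − H − X)/2 = (2·21 + 2 + 2 − 23 − 1)/2 = 22/2 = 11.
(Structurally: 2 ring(s) + 9 π bond(s) = 11.)

11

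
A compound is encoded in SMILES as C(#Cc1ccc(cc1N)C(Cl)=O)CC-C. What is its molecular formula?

C12H12ClNO

Heavy atoms from the SMILES: 12 C, 1 Cl, 1 N, 1 O.
Implicit hydrogens by atom environment:
  3 × C (aromatic): 1 H each → 3
  3 × C (aromatic): no H
  3 × C: no H
  2 × C: 2 H each → 4
  1 × C: 3 H
  1 × Cl: no H
  1 × N: 2 H
  1 × O: no H
  Total hydrogens = 12.
Molecular formula: C12H12ClNO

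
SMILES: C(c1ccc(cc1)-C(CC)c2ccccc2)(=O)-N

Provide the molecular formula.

Heavy atoms from the SMILES: 16 C, 1 N, 1 O.
Implicit hydrogens by atom environment:
  9 × C (aromatic): 1 H each → 9
  3 × C (aromatic): no H
  1 × C: 3 H
  1 × C: 2 H
  1 × C: 1 H
  1 × C: no H
  1 × N: 2 H
  1 × O: no H
  Total hydrogens = 17.
Molecular formula: C16H17NO

C16H17NO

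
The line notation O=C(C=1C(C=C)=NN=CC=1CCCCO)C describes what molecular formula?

C12H16N2O2

Heavy atoms from the SMILES: 12 C, 2 N, 2 O.
Implicit hydrogens by atom environment:
  5 × C: 2 H each → 10
  3 × C (aromatic): no H
  2 × N (aromatic): no H
  1 × C: 3 H
  1 × C (aromatic): 1 H
  1 × C: 1 H
  1 × C: no H
  1 × O: 1 H
  1 × O: no H
  Total hydrogens = 16.
Molecular formula: C12H16N2O2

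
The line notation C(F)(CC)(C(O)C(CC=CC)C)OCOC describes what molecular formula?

Heavy atoms from the SMILES: 12 C, 1 F, 3 O.
Implicit hydrogens by atom environment:
  4 × C: 3 H each → 12
  4 × C: 1 H each → 4
  3 × C: 2 H each → 6
  2 × O: no H
  1 × C: no H
  1 × F: no H
  1 × O: 1 H
  Total hydrogens = 23.
Molecular formula: C12H23FO3

C12H23FO3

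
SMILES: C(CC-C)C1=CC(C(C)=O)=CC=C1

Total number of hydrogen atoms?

Hydrogens are implicit in SMILES; fill each atom to its normal valence:
  4 × C (aromatic): 1 H each → 4
  3 × C: 2 H each → 6
  2 × C: 3 H each → 6
  2 × C (aromatic): no H
  1 × C: no H
  1 × O: no H
  Total hydrogens = 16.

16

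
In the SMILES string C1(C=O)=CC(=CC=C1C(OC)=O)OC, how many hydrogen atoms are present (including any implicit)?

Hydrogens are implicit in SMILES; fill each atom to its normal valence:
  4 × O: no H
  3 × C (aromatic): 1 H each → 3
  3 × C (aromatic): no H
  2 × C: 3 H each → 6
  1 × C: 1 H
  1 × C: no H
  Total hydrogens = 10.

10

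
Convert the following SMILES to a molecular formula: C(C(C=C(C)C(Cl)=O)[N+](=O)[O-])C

Heavy atoms from the SMILES: 7 C, 1 Cl, 1 N, 3 O.
Implicit hydrogens by atom environment:
  2 × C: 3 H each → 6
  2 × C: 1 H each → 2
  2 × C: no H
  2 × O: no H
  1 × C: 2 H
  1 × Cl: no H
  1 × N (charge +1): no H
  1 × O (charge -1): no H
  Total hydrogens = 10.
Molecular formula: C7H10ClNO3

C7H10ClNO3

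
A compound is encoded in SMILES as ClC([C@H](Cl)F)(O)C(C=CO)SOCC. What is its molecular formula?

Heavy atoms from the SMILES: 7 C, 2 Cl, 1 F, 3 O, 1 S.
Implicit hydrogens by atom environment:
  4 × C: 1 H each → 4
  2 × Cl: no H
  2 × O: 1 H each → 2
  1 × C: 3 H
  1 × C: 2 H
  1 × C: no H
  1 × F: no H
  1 × O: no H
  1 × S: no H
  Total hydrogens = 11.
Molecular formula: C7H11Cl2FO3S

C7H11Cl2FO3S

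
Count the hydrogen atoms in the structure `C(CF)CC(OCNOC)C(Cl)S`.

15

Hydrogens are implicit in SMILES; fill each atom to its normal valence:
  4 × C: 2 H each → 8
  2 × C: 1 H each → 2
  2 × O: no H
  1 × C: 3 H
  1 × Cl: no H
  1 × F: no H
  1 × N: 1 H
  1 × S: 1 H
  Total hydrogens = 15.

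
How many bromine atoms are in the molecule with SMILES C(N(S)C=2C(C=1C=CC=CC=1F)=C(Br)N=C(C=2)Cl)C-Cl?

1

The symbol for bromine appears 1 time in the SMILES.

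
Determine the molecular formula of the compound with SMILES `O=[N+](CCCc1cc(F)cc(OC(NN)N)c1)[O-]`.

Heavy atoms from the SMILES: 10 C, 1 F, 4 N, 3 O.
Implicit hydrogens by atom environment:
  3 × C: 2 H each → 6
  3 × C (aromatic): 1 H each → 3
  3 × C (aromatic): no H
  2 × N: 2 H each → 4
  2 × O: no H
  1 × C: 1 H
  1 × F: no H
  1 × N: 1 H
  1 × N (charge +1): no H
  1 × O (charge -1): no H
  Total hydrogens = 15.
Molecular formula: C10H15FN4O3

C10H15FN4O3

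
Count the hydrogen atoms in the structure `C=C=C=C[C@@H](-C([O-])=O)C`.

Hydrogens are implicit in SMILES; fill each atom to its normal valence:
  3 × C: no H
  2 × C: 1 H each → 2
  1 × C: 3 H
  1 × C: 2 H
  1 × O: no H
  1 × O (charge -1): no H
  Total hydrogens = 7.

7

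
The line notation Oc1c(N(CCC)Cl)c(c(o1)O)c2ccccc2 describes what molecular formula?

Heavy atoms from the SMILES: 13 C, 1 Cl, 1 N, 3 O.
Implicit hydrogens by atom environment:
  5 × C (aromatic): 1 H each → 5
  5 × C (aromatic): no H
  2 × C: 2 H each → 4
  2 × O: 1 H each → 2
  1 × C: 3 H
  1 × Cl: no H
  1 × N: no H
  1 × O (aromatic): no H
  Total hydrogens = 14.
Molecular formula: C13H14ClNO3

C13H14ClNO3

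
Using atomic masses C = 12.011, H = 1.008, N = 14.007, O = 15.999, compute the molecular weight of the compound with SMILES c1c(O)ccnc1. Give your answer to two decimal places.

Molecular formula: C5H5NO.
M = 5×12.011 + 5×1.008 + 1×14.007 + 1×15.999 = 95.10 g/mol.

95.10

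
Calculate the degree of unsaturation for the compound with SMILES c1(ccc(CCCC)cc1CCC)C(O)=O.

Molecular formula from the SMILES: C14H20O2.
DoU = (2C + 2 + N − H − X)/2 = (2·14 + 2 + 0 − 20 − 0)/2 = 10/2 = 5.
(Structurally: 1 ring(s) + 4 π bond(s) = 5.)

5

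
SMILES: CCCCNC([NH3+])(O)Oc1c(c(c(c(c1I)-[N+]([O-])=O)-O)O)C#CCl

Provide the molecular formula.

Heavy atoms from the SMILES: 13 C, 1 Cl, 1 I, 3 N, 6 O.
Implicit hydrogens by atom environment:
  6 × C (aromatic): no H
  3 × C: 2 H each → 6
  3 × C: no H
  3 × O: 1 H each → 3
  2 × O: no H
  1 × C: 3 H
  1 × Cl: no H
  1 × I: no H
  1 × N (charge +1): 3 H
  1 × N: 1 H
  1 × N (charge +1): no H
  1 × O (charge -1): no H
  Total hydrogens = 16.
Net charge +1.
Molecular formula: C13H16ClIN3O6+

C13H16ClIN3O6+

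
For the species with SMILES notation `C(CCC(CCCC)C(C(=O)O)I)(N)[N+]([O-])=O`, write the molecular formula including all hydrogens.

C10H19IN2O4

Heavy atoms from the SMILES: 10 C, 1 I, 2 N, 4 O.
Implicit hydrogens by atom environment:
  5 × C: 2 H each → 10
  3 × C: 1 H each → 3
  2 × O: no H
  1 × C: 3 H
  1 × C: no H
  1 × I: no H
  1 × N: 2 H
  1 × N (charge +1): no H
  1 × O: 1 H
  1 × O (charge -1): no H
  Total hydrogens = 19.
Molecular formula: C10H19IN2O4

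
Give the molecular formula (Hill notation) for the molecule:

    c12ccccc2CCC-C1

C10H12

Heavy atoms from the SMILES: 10 C.
Implicit hydrogens by atom environment:
  4 × C: 2 H each → 8
  4 × C (aromatic): 1 H each → 4
  2 × C (aromatic): no H
  Total hydrogens = 12.
Molecular formula: C10H12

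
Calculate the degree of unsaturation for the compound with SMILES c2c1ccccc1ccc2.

Molecular formula from the SMILES: C10H8.
DoU = (2C + 2 + N − H − X)/2 = (2·10 + 2 + 0 − 8 − 0)/2 = 14/2 = 7.
(Structurally: 2 ring(s) + 5 π bond(s) = 7.)

7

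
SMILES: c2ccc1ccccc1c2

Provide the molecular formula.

C10H8

Heavy atoms from the SMILES: 10 C.
Implicit hydrogens by atom environment:
  8 × C (aromatic): 1 H each → 8
  2 × C (aromatic): no H
  Total hydrogens = 8.
Molecular formula: C10H8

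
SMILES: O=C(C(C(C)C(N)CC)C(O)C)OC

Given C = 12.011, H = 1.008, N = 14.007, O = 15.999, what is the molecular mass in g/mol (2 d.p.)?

Molecular formula: C10H21NO3.
M = 10×12.011 + 21×1.008 + 1×14.007 + 3×15.999 = 203.28 g/mol.

203.28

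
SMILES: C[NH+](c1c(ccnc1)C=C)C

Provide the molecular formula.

C9H13N2+

Heavy atoms from the SMILES: 9 C, 2 N.
Implicit hydrogens by atom environment:
  3 × C (aromatic): 1 H each → 3
  2 × C: 3 H each → 6
  2 × C (aromatic): no H
  1 × C: 2 H
  1 × C: 1 H
  1 × N (charge +1): 1 H
  1 × N (aromatic): no H
  Total hydrogens = 13.
Net charge +1.
Molecular formula: C9H13N2+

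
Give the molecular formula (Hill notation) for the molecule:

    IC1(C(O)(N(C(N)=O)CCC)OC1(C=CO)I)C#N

Heavy atoms from the SMILES: 10 C, 2 I, 3 N, 4 O.
Implicit hydrogens by atom environment:
  5 × C: no H
  2 × C: 2 H each → 4
  2 × C: 1 H each → 2
  2 × I: no H
  2 × N: no H
  2 × O: 1 H each → 2
  2 × O: no H
  1 × C: 3 H
  1 × N: 2 H
  Total hydrogens = 13.
Molecular formula: C10H13I2N3O4

C10H13I2N3O4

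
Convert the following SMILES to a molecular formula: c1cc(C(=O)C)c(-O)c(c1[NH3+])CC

C10H14NO2+

Heavy atoms from the SMILES: 10 C, 1 N, 2 O.
Implicit hydrogens by atom environment:
  4 × C (aromatic): no H
  2 × C: 3 H each → 6
  2 × C (aromatic): 1 H each → 2
  1 × C: 2 H
  1 × C: no H
  1 × N (charge +1): 3 H
  1 × O: 1 H
  1 × O: no H
  Total hydrogens = 14.
Net charge +1.
Molecular formula: C10H14NO2+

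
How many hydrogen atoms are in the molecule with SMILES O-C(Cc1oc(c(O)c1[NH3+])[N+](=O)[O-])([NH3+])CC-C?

17

Hydrogens are implicit in SMILES; fill each atom to its normal valence:
  4 × C (aromatic): no H
  3 × C: 2 H each → 6
  2 × N (charge +1): 3 H each → 6
  2 × O: 1 H each → 2
  1 × C: 3 H
  1 × C: no H
  1 × N (charge +1): no H
  1 × O (aromatic): no H
  1 × O: no H
  1 × O (charge -1): no H
  Total hydrogens = 17.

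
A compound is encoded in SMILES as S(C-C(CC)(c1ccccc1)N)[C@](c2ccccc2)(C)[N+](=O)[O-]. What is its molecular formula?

Heavy atoms from the SMILES: 18 C, 2 N, 2 O, 1 S.
Implicit hydrogens by atom environment:
  10 × C (aromatic): 1 H each → 10
  2 × C: 3 H each → 6
  2 × C: 2 H each → 4
  2 × C: no H
  2 × C (aromatic): no H
  1 × N: 2 H
  1 × N (charge +1): no H
  1 × O: no H
  1 × O (charge -1): no H
  1 × S: no H
  Total hydrogens = 22.
Molecular formula: C18H22N2O2S

C18H22N2O2S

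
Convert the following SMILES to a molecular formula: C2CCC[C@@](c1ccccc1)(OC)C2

C13H18O

Heavy atoms from the SMILES: 13 C, 1 O.
Implicit hydrogens by atom environment:
  5 × C: 2 H each → 10
  5 × C (aromatic): 1 H each → 5
  1 × C: 3 H
  1 × C: no H
  1 × C (aromatic): no H
  1 × O: no H
  Total hydrogens = 18.
Molecular formula: C13H18O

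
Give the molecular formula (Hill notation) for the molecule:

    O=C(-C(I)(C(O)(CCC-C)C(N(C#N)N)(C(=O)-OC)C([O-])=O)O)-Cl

Heavy atoms from the SMILES: 12 C, 1 Cl, 1 I, 3 N, 7 O.
Implicit hydrogens by atom environment:
  7 × C: no H
  4 × O: no H
  3 × C: 2 H each → 6
  2 × C: 3 H each → 6
  2 × N: no H
  2 × O: 1 H each → 2
  1 × Cl: no H
  1 × I: no H
  1 × N: 2 H
  1 × O (charge -1): no H
  Total hydrogens = 16.
Net charge -1.
Molecular formula: C12H16ClIN3O7-

C12H16ClIN3O7-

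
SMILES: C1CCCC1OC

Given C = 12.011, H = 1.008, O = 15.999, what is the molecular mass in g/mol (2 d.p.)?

Molecular formula: C6H12O.
M = 6×12.011 + 12×1.008 + 1×15.999 = 100.16 g/mol.

100.16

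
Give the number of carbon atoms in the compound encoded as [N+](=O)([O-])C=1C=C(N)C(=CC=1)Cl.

6

The symbol for carbon appears 6 times in the SMILES. (Cl is a single chlorine, not C + l.)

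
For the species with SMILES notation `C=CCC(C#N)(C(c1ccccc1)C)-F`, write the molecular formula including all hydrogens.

Heavy atoms from the SMILES: 13 C, 1 F, 1 N.
Implicit hydrogens by atom environment:
  5 × C (aromatic): 1 H each → 5
  2 × C: 2 H each → 4
  2 × C: 1 H each → 2
  2 × C: no H
  1 × C: 3 H
  1 × C (aromatic): no H
  1 × F: no H
  1 × N: no H
  Total hydrogens = 14.
Molecular formula: C13H14FN

C13H14FN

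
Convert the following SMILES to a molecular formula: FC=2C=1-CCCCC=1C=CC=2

Heavy atoms from the SMILES: 10 C, 1 F.
Implicit hydrogens by atom environment:
  4 × C: 2 H each → 8
  3 × C (aromatic): 1 H each → 3
  3 × C (aromatic): no H
  1 × F: no H
  Total hydrogens = 11.
Molecular formula: C10H11F

C10H11F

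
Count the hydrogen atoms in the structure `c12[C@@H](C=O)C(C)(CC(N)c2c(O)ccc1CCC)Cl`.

20

Hydrogens are implicit in SMILES; fill each atom to its normal valence:
  4 × C (aromatic): no H
  3 × C: 2 H each → 6
  3 × C: 1 H each → 3
  2 × C: 3 H each → 6
  2 × C (aromatic): 1 H each → 2
  1 × C: no H
  1 × Cl: no H
  1 × N: 2 H
  1 × O: 1 H
  1 × O: no H
  Total hydrogens = 20.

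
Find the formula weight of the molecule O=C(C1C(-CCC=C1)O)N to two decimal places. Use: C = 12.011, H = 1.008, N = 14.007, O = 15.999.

141.17

Molecular formula: C7H11NO2.
M = 7×12.011 + 11×1.008 + 1×14.007 + 2×15.999 = 141.17 g/mol.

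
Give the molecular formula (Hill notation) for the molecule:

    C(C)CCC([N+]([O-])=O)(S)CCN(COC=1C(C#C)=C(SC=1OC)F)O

C15H21FN2O5S2

Heavy atoms from the SMILES: 15 C, 1 F, 2 N, 5 O, 2 S.
Implicit hydrogens by atom environment:
  6 × C: 2 H each → 12
  4 × C (aromatic): no H
  3 × O: no H
  2 × C: 3 H each → 6
  2 × C: no H
  1 × C: 1 H
  1 × F: no H
  1 × N: no H
  1 × N (charge +1): no H
  1 × O: 1 H
  1 × O (charge -1): no H
  1 × S: 1 H
  1 × S (aromatic): no H
  Total hydrogens = 21.
Molecular formula: C15H21FN2O5S2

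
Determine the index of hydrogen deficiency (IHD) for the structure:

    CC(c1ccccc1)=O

Molecular formula from the SMILES: C8H8O.
DoU = (2C + 2 + N − H − X)/2 = (2·8 + 2 + 0 − 8 − 0)/2 = 10/2 = 5.
(Structurally: 1 ring(s) + 4 π bond(s) = 5.)

5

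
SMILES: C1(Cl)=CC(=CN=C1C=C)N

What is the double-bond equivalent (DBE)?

Molecular formula from the SMILES: C7H7ClN2.
DoU = (2C + 2 + N − H − X)/2 = (2·7 + 2 + 2 − 7 − 1)/2 = 10/2 = 5.
(Structurally: 1 ring(s) + 4 π bond(s) = 5.)

5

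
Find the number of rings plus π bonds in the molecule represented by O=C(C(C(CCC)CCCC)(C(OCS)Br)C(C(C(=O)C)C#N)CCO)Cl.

4

Molecular formula from the SMILES: C19H31BrClNO4S.
DoU = (2C + 2 + N − H − X)/2 = (2·19 + 2 + 1 − 31 − 2)/2 = 8/2 = 4.
(Structurally: 0 ring(s) + 4 π bond(s) = 4.)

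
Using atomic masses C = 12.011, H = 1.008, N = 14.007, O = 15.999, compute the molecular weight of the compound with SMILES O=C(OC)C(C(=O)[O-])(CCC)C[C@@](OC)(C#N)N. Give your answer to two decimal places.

257.27

Molecular formula: C11H17N2O5-.
M = 11×12.011 + 17×1.008 + 2×14.007 + 5×15.999 = 257.27 g/mol.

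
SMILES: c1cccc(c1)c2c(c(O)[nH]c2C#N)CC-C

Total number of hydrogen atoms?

Hydrogens are implicit in SMILES; fill each atom to its normal valence:
  5 × C (aromatic): 1 H each → 5
  5 × C (aromatic): no H
  2 × C: 2 H each → 4
  1 × C: 3 H
  1 × C: no H
  1 × N (aromatic): 1 H
  1 × N: no H
  1 × O: 1 H
  Total hydrogens = 14.

14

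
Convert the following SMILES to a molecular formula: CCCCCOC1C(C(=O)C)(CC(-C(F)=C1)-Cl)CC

C15H24ClFO2

Heavy atoms from the SMILES: 15 C, 1 Cl, 1 F, 2 O.
Implicit hydrogens by atom environment:
  6 × C: 2 H each → 12
  3 × C: 3 H each → 9
  3 × C: 1 H each → 3
  3 × C: no H
  2 × O: no H
  1 × Cl: no H
  1 × F: no H
  Total hydrogens = 24.
Molecular formula: C15H24ClFO2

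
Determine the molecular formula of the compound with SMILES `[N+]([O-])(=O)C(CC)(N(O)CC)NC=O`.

C6H13N3O4

Heavy atoms from the SMILES: 6 C, 3 N, 4 O.
Implicit hydrogens by atom environment:
  2 × C: 3 H each → 6
  2 × C: 2 H each → 4
  2 × O: no H
  1 × C: 1 H
  1 × C: no H
  1 × N: 1 H
  1 × N (charge +1): no H
  1 × N: no H
  1 × O: 1 H
  1 × O (charge -1): no H
  Total hydrogens = 13.
Molecular formula: C6H13N3O4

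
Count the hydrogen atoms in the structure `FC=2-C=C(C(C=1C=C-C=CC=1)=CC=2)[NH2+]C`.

13

Hydrogens are implicit in SMILES; fill each atom to its normal valence:
  8 × C (aromatic): 1 H each → 8
  4 × C (aromatic): no H
  1 × C: 3 H
  1 × F: no H
  1 × N (charge +1): 2 H
  Total hydrogens = 13.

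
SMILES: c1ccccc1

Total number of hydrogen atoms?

6

Hydrogens are implicit in SMILES; fill each atom to its normal valence:
  6 × C (aromatic): 1 H each → 6
  Total hydrogens = 6.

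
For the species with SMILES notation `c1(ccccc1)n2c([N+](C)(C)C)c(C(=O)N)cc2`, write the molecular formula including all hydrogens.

Heavy atoms from the SMILES: 14 C, 3 N, 1 O.
Implicit hydrogens by atom environment:
  7 × C (aromatic): 1 H each → 7
  3 × C: 3 H each → 9
  3 × C (aromatic): no H
  1 × C: no H
  1 × N: 2 H
  1 × N (aromatic): no H
  1 × N (charge +1): no H
  1 × O: no H
  Total hydrogens = 18.
Net charge +1.
Molecular formula: C14H18N3O+

C14H18N3O+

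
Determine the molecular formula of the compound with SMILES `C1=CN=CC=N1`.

Heavy atoms from the SMILES: 4 C, 2 N.
Implicit hydrogens by atom environment:
  4 × C (aromatic): 1 H each → 4
  2 × N (aromatic): no H
  Total hydrogens = 4.
Molecular formula: C4H4N2

C4H4N2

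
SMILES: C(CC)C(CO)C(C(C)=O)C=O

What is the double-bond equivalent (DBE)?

Molecular formula from the SMILES: C9H16O3.
DoU = (2C + 2 + N − H − X)/2 = (2·9 + 2 + 0 − 16 − 0)/2 = 4/2 = 2.
(Structurally: 0 ring(s) + 2 π bond(s) = 2.)

2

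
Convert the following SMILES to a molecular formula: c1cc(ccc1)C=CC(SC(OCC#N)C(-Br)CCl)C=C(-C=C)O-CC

C20H23BrClNO2S

Heavy atoms from the SMILES: 1 Br, 20 C, 1 Cl, 1 N, 2 O, 1 S.
Implicit hydrogens by atom environment:
  7 × C: 1 H each → 7
  5 × C (aromatic): 1 H each → 5
  4 × C: 2 H each → 8
  2 × C: no H
  2 × O: no H
  1 × Br: no H
  1 × C: 3 H
  1 × C (aromatic): no H
  1 × Cl: no H
  1 × N: no H
  1 × S: no H
  Total hydrogens = 23.
Molecular formula: C20H23BrClNO2S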